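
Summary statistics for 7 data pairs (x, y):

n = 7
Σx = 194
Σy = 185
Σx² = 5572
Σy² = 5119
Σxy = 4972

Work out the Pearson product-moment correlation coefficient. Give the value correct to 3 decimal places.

-0.732

r = (nΣxy − ΣxΣy) / √[(nΣx² − (Σx)²)(nΣy² − (Σy)²)]
Numerator: 7×4972 − 194×185 = -1086
Denominator: √[(39004 − 37636)(35833 − 34225)] = √[1368 × 1608] = 1483.1534
r = -1086 / 1483.1534 ≈ -0.732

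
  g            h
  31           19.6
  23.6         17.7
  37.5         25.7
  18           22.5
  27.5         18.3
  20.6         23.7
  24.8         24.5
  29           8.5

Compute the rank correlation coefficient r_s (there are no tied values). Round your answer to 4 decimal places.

Rank g: 7, 3, 8, 1, 5, 2, 4, 6
Rank h: 4, 2, 8, 5, 3, 6, 7, 1
d = rank(g) − rank(h): 3, 1, 0, -4, 2, -4, -3, 5; Σd² = 80
ρ = 1 − 6Σd² / [n(n²−1)] = 1 − 6×80 / (8×63) = 1 − 480/504 ≈ 0.0476

0.0476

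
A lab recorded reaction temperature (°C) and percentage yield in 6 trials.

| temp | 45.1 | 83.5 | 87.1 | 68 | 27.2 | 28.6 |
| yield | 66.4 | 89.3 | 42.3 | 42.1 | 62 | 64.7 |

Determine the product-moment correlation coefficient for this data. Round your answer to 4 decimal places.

n = 6, Σx = 339.5, Σy = 366.8, Σx² = 22774.47, Σy² = 23975.24, Σxy = 20535.14
nΣxy − ΣxΣy = 123210.84 − 124528.6 = -1317.76
nΣx² − (Σx)² = 136646.82 − 115260.25 = 21386.57; nΣy² − (Σy)² = 143851.44 − 134542.24 = 9309.2
r = -1317.76 / √(21386.57 × 9309.2) = -1317.76 / 14109.9914 ≈ -0.0934

-0.0934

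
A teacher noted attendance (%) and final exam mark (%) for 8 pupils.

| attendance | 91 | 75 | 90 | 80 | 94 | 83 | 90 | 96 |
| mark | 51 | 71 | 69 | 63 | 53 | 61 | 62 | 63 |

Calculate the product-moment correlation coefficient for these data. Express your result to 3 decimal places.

n = 8, Σx = 699, Σy = 493, Σx² = 61447, Σy² = 30715, Σxy = 42889
nΣxy − ΣxΣy = 343112 − 344607 = -1495
nΣx² − (Σx)² = 491576 − 488601 = 2975; nΣy² − (Σy)² = 245720 − 243049 = 2671
r = -1495 / √(2975 × 2671) = -1495 / 2818.9049 ≈ -0.530

-0.530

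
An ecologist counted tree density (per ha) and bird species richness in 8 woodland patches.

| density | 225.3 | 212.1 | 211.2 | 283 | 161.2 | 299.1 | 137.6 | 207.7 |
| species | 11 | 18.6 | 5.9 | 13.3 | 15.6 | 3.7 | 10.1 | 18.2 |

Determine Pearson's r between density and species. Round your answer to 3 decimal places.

n = 8, Σx = 1737.2, Σy = 96.4, Σx² = 397960.24, Σy² = 1368.96, Σxy = 20224.63
nΣxy − ΣxΣy = 161797.04 − 167466.08 = -5669.04
nΣx² − (Σx)² = 3183681.92 − 3017863.84 = 165818.08; nΣy² − (Σy)² = 10951.68 − 9292.96 = 1658.72
r = -5669.04 / √(165818.08 × 1658.72) = -5669.04 / 16584.5038 ≈ -0.342

-0.342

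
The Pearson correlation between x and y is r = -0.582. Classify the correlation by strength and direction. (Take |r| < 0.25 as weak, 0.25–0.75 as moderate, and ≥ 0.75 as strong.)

r = -0.582 < 0 so the relationship is negative.
|r| = 0.582, which falls in the moderate range.

moderate negative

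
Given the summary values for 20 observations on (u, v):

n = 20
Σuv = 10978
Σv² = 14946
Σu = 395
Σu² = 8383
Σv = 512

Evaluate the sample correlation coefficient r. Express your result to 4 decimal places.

0.8373

r = (nΣuv − ΣuΣv) / √[(nΣu² − (Σu)²)(nΣv² − (Σv)²)]
Numerator: 20×10978 − 395×512 = 17320
Denominator: √[(167660 − 156025)(298920 − 262144)] = √[11635 × 36776] = 20685.4722
r = 17320 / 20685.4722 ≈ 0.8373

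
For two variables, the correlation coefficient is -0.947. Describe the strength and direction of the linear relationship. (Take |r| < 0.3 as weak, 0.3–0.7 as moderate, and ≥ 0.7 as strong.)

strong negative

r = -0.947 < 0 so the relationship is negative.
|r| = 0.947, which falls in the strong range.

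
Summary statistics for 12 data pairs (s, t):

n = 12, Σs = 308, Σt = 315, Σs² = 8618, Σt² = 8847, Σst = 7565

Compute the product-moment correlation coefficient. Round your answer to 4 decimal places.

-0.8100

r = (nΣst − ΣsΣt) / √[(nΣs² − (Σs)²)(nΣt² − (Σt)²)]
Numerator: 12×7565 − 308×315 = -6240
Denominator: √[(103416 − 94864)(106164 − 99225)] = √[8552 × 6939] = 7703.3972
r = -6240 / 7703.3972 ≈ -0.8100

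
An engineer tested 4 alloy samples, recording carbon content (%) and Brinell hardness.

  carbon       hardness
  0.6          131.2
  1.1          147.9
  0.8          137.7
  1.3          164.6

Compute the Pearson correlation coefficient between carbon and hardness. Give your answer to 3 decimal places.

0.974

n = 4, Σx = 3.8, Σy = 581.4, Σx² = 3.9, Σy² = 85142.3, Σxy = 565.55
nΣxy − ΣxΣy = 2262.2 − 2209.32 = 52.88
nΣx² − (Σx)² = 15.6 − 14.44 = 1.16; nΣy² − (Σy)² = 340569.2 − 338025.96 = 2543.24
r = 52.88 / √(1.16 × 2543.24) = 52.88 / 54.3154 ≈ 0.974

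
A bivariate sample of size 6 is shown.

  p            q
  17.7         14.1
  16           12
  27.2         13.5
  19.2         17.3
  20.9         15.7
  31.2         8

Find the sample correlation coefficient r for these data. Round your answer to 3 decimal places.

n = 6, Σp = 132.2, Σq = 80.6, Σp² = 3088.02, Σq² = 1134.84, Σpq = 1718.66
nΣpq − ΣpΣq = 10311.96 − 10655.32 = -343.36
nΣp² − (Σp)² = 18528.12 − 17476.84 = 1051.28; nΣq² − (Σq)² = 6809.04 − 6496.36 = 312.68
r = -343.36 / √(1051.28 × 312.68) = -343.36 / 573.3361 ≈ -0.599

-0.599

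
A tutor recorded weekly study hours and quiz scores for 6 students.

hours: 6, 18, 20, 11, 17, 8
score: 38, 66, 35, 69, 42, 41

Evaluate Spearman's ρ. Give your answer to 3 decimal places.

-0.029

Rank hours: 1, 5, 6, 3, 4, 2
Rank score: 2, 5, 1, 6, 4, 3
d = rank(hours) − rank(score): -1, 0, 5, -3, 0, -1; Σd² = 36
ρ = 1 − 6Σd² / [n(n²−1)] = 1 − 6×36 / (6×35) = 1 − 216/210 ≈ -0.029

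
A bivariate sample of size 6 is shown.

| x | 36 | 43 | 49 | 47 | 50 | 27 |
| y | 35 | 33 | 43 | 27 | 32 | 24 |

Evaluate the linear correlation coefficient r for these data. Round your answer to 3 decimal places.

0.523

n = 6, Σx = 252, Σy = 194, Σx² = 10984, Σy² = 6492, Σxy = 8303
nΣxy − ΣxΣy = 49818 − 48888 = 930
nΣx² − (Σx)² = 65904 − 63504 = 2400; nΣy² − (Σy)² = 38952 − 37636 = 1316
r = 930 / √(2400 × 1316) = 930 / 1777.1888 ≈ 0.523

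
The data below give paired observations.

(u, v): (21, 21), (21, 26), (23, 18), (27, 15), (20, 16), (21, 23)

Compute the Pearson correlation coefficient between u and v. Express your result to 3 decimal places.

n = 6, Σu = 133, Σv = 119, Σu² = 2981, Σv² = 2451, Σuv = 2609
nΣuv − ΣuΣv = 15654 − 15827 = -173
nΣu² − (Σu)² = 17886 − 17689 = 197; nΣv² − (Σv)² = 14706 − 14161 = 545
r = -173 / √(197 × 545) = -173 / 327.6660 ≈ -0.528

-0.528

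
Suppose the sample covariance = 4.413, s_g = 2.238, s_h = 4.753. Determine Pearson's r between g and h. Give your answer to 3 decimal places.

r = Cov(g,h) / (s_g · s_h) = 4.413 / (2.238 × 4.753)
  = 4.413 / 10.6372 ≈ 0.415

0.415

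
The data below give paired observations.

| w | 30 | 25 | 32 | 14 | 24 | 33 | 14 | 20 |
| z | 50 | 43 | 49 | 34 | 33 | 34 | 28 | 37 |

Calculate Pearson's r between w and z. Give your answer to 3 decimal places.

0.648

n = 8, Σw = 192, Σz = 308, Σw² = 5006, Σz² = 12304, Σwz = 7665
nΣwz − ΣwΣz = 61320 − 59136 = 2184
nΣw² − (Σw)² = 40048 − 36864 = 3184; nΣz² − (Σz)² = 98432 − 94864 = 3568
r = 2184 / √(3184 × 3568) = 2184 / 3370.5359 ≈ 0.648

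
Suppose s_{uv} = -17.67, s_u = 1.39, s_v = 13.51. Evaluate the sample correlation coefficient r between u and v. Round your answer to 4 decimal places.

r = Cov(u,v) / (s_u · s_v) = -17.67 / (1.39 × 13.51)
  = -17.67 / 18.7789 ≈ -0.9409

-0.9409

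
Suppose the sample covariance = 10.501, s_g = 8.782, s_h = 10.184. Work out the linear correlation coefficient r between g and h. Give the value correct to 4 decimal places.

0.1174

r = Cov(g,h) / (s_g · s_h) = 10.501 / (8.782 × 10.184)
  = 10.501 / 89.4359 ≈ 0.1174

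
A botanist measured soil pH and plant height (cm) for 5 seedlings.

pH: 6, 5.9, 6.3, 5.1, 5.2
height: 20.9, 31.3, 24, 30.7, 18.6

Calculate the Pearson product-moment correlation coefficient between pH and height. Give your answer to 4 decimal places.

-0.0658

n = 5, Σx = 28.5, Σy = 125.5, Σx² = 163.55, Σy² = 3280.95, Σxy = 714.56
nΣxy − ΣxΣy = 3572.8 − 3576.75 = -3.95
nΣx² − (Σx)² = 817.75 − 812.25 = 5.5; nΣy² − (Σy)² = 16404.75 − 15750.25 = 654.5
r = -3.95 / √(5.5 × 654.5) = -3.95 / 59.9979 ≈ -0.0658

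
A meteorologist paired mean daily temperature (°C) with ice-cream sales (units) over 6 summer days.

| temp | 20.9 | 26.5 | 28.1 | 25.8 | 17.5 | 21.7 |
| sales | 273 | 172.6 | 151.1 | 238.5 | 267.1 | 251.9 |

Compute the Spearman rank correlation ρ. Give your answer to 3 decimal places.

Rank temp: 2, 5, 6, 4, 1, 3
Rank sales: 6, 2, 1, 3, 5, 4
d = rank(temp) − rank(sales): -4, 3, 5, 1, -4, -1; Σd² = 68
ρ = 1 − 6Σd² / [n(n²−1)] = 1 − 6×68 / (6×35) = 1 − 408/210 ≈ -0.943

-0.943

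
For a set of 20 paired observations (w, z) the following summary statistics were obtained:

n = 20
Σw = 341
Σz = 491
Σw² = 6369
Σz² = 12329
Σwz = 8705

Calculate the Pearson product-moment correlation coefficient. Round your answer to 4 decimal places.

r = (nΣwz − ΣwΣz) / √[(nΣw² − (Σw)²)(nΣz² − (Σz)²)]
Numerator: 20×8705 − 341×491 = 6669
Denominator: √[(127380 − 116281)(246580 − 241081)] = √[11099 × 5499] = 7812.3877
r = 6669 / 7812.3877 ≈ 0.8536

0.8536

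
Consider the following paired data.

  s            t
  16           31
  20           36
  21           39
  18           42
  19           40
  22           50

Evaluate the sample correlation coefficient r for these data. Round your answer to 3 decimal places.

n = 6, Σs = 116, Σt = 238, Σs² = 2266, Σt² = 9642, Σst = 4651
nΣst − ΣsΣt = 27906 − 27608 = 298
nΣs² − (Σs)² = 13596 − 13456 = 140; nΣt² − (Σt)² = 57852 − 56644 = 1208
r = 298 / √(140 × 1208) = 298 / 411.2420 ≈ 0.725

0.725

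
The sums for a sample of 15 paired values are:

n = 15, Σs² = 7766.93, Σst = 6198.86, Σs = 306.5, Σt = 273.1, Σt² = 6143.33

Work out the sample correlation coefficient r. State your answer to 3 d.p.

0.466

r = (nΣst − ΣsΣt) / √[(nΣs² − (Σs)²)(nΣt² − (Σt)²)]
Numerator: 15×6198.86 − 306.5×273.1 = 9277.75
Denominator: √[(116503.95 − 93942.25)(92149.95 − 74583.61)] = √[22561.7 × 17566.34] = 19907.9505
r = 9277.75 / 19907.9505 ≈ 0.466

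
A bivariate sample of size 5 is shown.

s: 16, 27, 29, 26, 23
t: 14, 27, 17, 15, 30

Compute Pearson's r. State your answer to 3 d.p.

n = 5, Σs = 121, Σt = 103, Σs² = 3031, Σt² = 2339, Σst = 2526
nΣst − ΣsΣt = 12630 − 12463 = 167
nΣs² − (Σs)² = 15155 − 14641 = 514; nΣt² − (Σt)² = 11695 − 10609 = 1086
r = 167 / √(514 × 1086) = 167 / 747.1305 ≈ 0.224

0.224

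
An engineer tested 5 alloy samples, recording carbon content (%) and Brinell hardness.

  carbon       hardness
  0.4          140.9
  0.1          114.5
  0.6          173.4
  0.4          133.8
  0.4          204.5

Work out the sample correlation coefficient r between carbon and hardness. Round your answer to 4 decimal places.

n = 5, Σx = 1.9, Σy = 767.1, Σx² = 0.85, Σy² = 122753.31, Σxy = 307.17
nΣxy − ΣxΣy = 1535.85 − 1457.49 = 78.36
nΣx² − (Σx)² = 4.25 − 3.61 = 0.64; nΣy² − (Σy)² = 613766.55 − 588442.41 = 25324.14
r = 78.36 / √(0.64 × 25324.14) = 78.36 / 127.3085 ≈ 0.6155

0.6155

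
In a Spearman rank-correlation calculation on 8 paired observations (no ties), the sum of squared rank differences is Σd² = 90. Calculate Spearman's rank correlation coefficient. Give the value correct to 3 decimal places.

ρ = 1 − 6Σd² / [n(n²−1)] = 1 − 6×90 / (8×63)
  = 1 − 540/504 = 1 − 1.0714 ≈ -0.071

-0.071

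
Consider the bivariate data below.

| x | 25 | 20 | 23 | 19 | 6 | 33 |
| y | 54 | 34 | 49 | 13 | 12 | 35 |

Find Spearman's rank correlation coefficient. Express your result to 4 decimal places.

0.8286

Rank x: 5, 3, 4, 2, 1, 6
Rank y: 6, 3, 5, 2, 1, 4
d = rank(x) − rank(y): -1, 0, -1, 0, 0, 2; Σd² = 6
ρ = 1 − 6Σd² / [n(n²−1)] = 1 − 6×6 / (6×35) = 1 − 36/210 ≈ 0.8286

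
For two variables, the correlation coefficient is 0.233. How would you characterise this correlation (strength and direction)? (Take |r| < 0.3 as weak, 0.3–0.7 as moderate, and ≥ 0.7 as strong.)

r = 0.233 > 0 so the relationship is positive.
|r| = 0.233, which falls in the weak range.

weak positive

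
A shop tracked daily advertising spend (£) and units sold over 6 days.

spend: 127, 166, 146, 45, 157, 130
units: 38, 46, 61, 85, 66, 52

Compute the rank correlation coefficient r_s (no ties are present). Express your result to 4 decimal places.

-0.2000

Rank spend: 2, 6, 4, 1, 5, 3
Rank units: 1, 2, 4, 6, 5, 3
d = rank(spend) − rank(units): 1, 4, 0, -5, 0, 0; Σd² = 42
ρ = 1 − 6Σd² / [n(n²−1)] = 1 − 6×42 / (6×35) = 1 − 252/210 ≈ -0.2000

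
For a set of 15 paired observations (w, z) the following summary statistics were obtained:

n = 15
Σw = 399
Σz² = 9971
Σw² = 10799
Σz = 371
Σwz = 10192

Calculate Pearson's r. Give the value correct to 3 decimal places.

r = (nΣwz − ΣwΣz) / √[(nΣw² − (Σw)²)(nΣz² − (Σz)²)]
Numerator: 15×10192 − 399×371 = 4851
Denominator: √[(161985 − 159201)(149565 − 137641)] = √[2784 × 11924] = 5761.6331
r = 4851 / 5761.6331 ≈ 0.842

0.842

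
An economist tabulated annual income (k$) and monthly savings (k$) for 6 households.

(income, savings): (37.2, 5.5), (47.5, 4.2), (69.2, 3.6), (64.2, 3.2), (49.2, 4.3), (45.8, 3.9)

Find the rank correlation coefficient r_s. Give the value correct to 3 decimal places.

Rank income: 1, 3, 6, 5, 4, 2
Rank savings: 6, 4, 2, 1, 5, 3
d = rank(income) − rank(savings): -5, -1, 4, 4, -1, -1; Σd² = 60
ρ = 1 − 6Σd² / [n(n²−1)] = 1 − 6×60 / (6×35) = 1 − 360/210 ≈ -0.714

-0.714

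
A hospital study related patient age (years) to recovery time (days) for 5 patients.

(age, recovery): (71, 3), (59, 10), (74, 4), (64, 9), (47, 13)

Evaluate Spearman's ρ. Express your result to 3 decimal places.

Rank age: 4, 2, 5, 3, 1
Rank recovery: 1, 4, 2, 3, 5
d = rank(age) − rank(recovery): 3, -2, 3, 0, -4; Σd² = 38
ρ = 1 − 6Σd² / [n(n²−1)] = 1 − 6×38 / (5×24) = 1 − 228/120 ≈ -0.900

-0.900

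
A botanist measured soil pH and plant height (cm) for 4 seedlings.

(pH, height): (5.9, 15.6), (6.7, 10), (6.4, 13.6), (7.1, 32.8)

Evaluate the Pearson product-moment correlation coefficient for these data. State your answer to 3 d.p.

n = 4, Σx = 26.1, Σy = 72, Σx² = 171.07, Σy² = 1604.16, Σxy = 478.96
nΣxy − ΣxΣy = 1915.84 − 1879.2 = 36.64
nΣx² − (Σx)² = 684.28 − 681.21 = 3.07; nΣy² − (Σy)² = 6416.64 − 5184 = 1232.64
r = 36.64 / √(3.07 × 1232.64) = 36.64 / 61.5159 ≈ 0.596

0.596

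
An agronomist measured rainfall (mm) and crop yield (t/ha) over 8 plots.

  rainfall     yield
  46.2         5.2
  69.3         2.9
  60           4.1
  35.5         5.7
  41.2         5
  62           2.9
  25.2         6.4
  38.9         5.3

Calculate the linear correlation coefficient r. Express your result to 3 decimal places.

-0.965

n = 8, Σx = 378.3, Σy = 37.5, Σx² = 19486.87, Σy² = 187.21, Σxy = 1642.81
nΣxy − ΣxΣy = 13142.48 − 14186.25 = -1043.77
nΣx² − (Σx)² = 155894.96 − 143110.89 = 12784.07; nΣy² − (Σy)² = 1497.68 − 1406.25 = 91.43
r = -1043.77 / √(12784.07 × 91.43) = -1043.77 / 1081.1325 ≈ -0.965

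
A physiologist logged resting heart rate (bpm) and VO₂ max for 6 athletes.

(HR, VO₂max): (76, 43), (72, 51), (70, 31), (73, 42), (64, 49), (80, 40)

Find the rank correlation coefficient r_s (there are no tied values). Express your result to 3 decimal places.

-0.257

Rank HR: 5, 3, 2, 4, 1, 6
Rank VO₂max: 4, 6, 1, 3, 5, 2
d = rank(HR) − rank(VO₂max): 1, -3, 1, 1, -4, 4; Σd² = 44
ρ = 1 − 6Σd² / [n(n²−1)] = 1 − 6×44 / (6×35) = 1 − 264/210 ≈ -0.257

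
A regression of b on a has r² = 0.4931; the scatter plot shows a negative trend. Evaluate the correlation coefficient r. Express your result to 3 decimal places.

|r| = √0.4931 = 0.702
The association is negative, so r = −0.702.

-0.702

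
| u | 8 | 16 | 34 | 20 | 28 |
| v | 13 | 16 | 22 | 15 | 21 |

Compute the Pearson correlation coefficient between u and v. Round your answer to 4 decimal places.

0.9538

n = 5, Σu = 106, Σv = 87, Σu² = 2660, Σv² = 1575, Σuv = 1996
nΣuv − ΣuΣv = 9980 − 9222 = 758
nΣu² − (Σu)² = 13300 − 11236 = 2064; nΣv² − (Σv)² = 7875 − 7569 = 306
r = 758 / √(2064 × 306) = 758 / 794.7226 ≈ 0.9538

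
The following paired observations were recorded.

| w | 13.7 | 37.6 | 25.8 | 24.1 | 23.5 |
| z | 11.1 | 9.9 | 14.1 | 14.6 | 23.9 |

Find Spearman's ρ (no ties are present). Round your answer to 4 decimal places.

-0.4000

Rank w: 1, 5, 4, 3, 2
Rank z: 2, 1, 3, 4, 5
d = rank(w) − rank(z): -1, 4, 1, -1, -3; Σd² = 28
ρ = 1 − 6Σd² / [n(n²−1)] = 1 − 6×28 / (5×24) = 1 − 168/120 ≈ -0.4000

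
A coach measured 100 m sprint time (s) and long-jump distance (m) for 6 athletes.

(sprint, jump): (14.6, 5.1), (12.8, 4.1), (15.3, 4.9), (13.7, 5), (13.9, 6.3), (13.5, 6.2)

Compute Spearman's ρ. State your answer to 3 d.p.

Rank sprint: 5, 1, 6, 3, 4, 2
Rank jump: 4, 1, 2, 3, 6, 5
d = rank(sprint) − rank(jump): 1, 0, 4, 0, -2, -3; Σd² = 30
ρ = 1 − 6Σd² / [n(n²−1)] = 1 − 6×30 / (6×35) = 1 − 180/210 ≈ 0.143

0.143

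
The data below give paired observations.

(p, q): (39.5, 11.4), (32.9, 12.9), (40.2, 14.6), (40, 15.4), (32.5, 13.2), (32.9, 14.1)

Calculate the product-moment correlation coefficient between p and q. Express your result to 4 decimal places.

0.2068

n = 6, Σp = 218, Σq = 81.6, Σp² = 7997.36, Σq² = 1119.74, Σpq = 2970.52
nΣpq − ΣpΣq = 17823.12 − 17788.8 = 34.32
nΣp² − (Σp)² = 47984.16 − 47524 = 460.16; nΣq² − (Σq)² = 6718.44 − 6658.56 = 59.88
r = 34.32 / √(460.16 × 59.88) = 34.32 / 165.9951 ≈ 0.2068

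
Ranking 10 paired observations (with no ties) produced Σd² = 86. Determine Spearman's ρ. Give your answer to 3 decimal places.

0.479

ρ = 1 − 6Σd² / [n(n²−1)] = 1 − 6×86 / (10×99)
  = 1 − 516/990 = 1 − 0.5212 ≈ 0.479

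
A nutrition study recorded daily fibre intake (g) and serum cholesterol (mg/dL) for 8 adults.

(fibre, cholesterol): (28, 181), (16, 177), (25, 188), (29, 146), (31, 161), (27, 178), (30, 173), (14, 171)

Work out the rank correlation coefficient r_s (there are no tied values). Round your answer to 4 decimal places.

Rank fibre: 5, 2, 3, 6, 8, 4, 7, 1
Rank cholesterol: 7, 5, 8, 1, 2, 6, 4, 3
d = rank(fibre) − rank(cholesterol): -2, -3, -5, 5, 6, -2, 3, -2; Σd² = 116
ρ = 1 − 6Σd² / [n(n²−1)] = 1 − 6×116 / (8×63) = 1 − 696/504 ≈ -0.3810

-0.3810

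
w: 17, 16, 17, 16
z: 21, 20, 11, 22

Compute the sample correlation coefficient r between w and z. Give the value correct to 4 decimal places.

-0.5698

n = 4, Σw = 66, Σz = 74, Σw² = 1090, Σz² = 1446, Σwz = 1216
nΣwz − ΣwΣz = 4864 − 4884 = -20
nΣw² − (Σw)² = 4360 − 4356 = 4; nΣz² − (Σz)² = 5784 − 5476 = 308
r = -20 / √(4 × 308) = -20 / 35.0999 ≈ -0.5698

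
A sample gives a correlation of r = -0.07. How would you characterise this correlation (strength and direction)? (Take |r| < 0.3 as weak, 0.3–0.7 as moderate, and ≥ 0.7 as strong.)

weak negative

r = -0.07 < 0 so the relationship is negative.
|r| = 0.07, which falls in the weak range.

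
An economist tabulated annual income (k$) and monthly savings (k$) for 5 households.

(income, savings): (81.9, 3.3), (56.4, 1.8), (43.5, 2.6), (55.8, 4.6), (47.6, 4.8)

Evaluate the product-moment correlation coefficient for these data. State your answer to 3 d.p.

n = 5, Σx = 285.2, Σy = 17.1, Σx² = 17160.22, Σy² = 65.09, Σxy = 970.05
nΣxy − ΣxΣy = 4850.25 − 4876.92 = -26.67
nΣx² − (Σx)² = 85801.1 − 81339.04 = 4462.06; nΣy² − (Σy)² = 325.45 − 292.41 = 33.04
r = -26.67 / √(4462.06 × 33.04) = -26.67 / 383.9615 ≈ -0.069

-0.069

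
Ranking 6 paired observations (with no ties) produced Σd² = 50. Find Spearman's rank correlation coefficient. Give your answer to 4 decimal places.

ρ = 1 − 6Σd² / [n(n²−1)] = 1 − 6×50 / (6×35)
  = 1 − 300/210 = 1 − 1.42857 ≈ -0.4286

-0.4286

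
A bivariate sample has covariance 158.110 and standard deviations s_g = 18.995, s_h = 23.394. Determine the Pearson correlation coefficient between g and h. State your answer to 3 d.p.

0.356

r = Cov(g,h) / (s_g · s_h) = 158.110 / (18.995 × 23.394)
  = 158.110 / 444.3690 ≈ 0.356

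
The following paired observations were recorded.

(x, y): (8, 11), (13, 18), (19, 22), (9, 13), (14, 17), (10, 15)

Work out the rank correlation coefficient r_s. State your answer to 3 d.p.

Rank x: 1, 4, 6, 2, 5, 3
Rank y: 1, 5, 6, 2, 4, 3
d = rank(x) − rank(y): 0, -1, 0, 0, 1, 0; Σd² = 2
ρ = 1 − 6Σd² / [n(n²−1)] = 1 − 6×2 / (6×35) = 1 − 12/210 ≈ 0.943

0.943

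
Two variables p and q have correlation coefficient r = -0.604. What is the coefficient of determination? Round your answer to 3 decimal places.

r² = (-0.604)² = 0.365

0.365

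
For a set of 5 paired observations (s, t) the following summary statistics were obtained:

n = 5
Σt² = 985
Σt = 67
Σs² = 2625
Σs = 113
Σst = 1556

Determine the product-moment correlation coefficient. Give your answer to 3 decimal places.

r = (nΣst − ΣsΣt) / √[(nΣs² − (Σs)²)(nΣt² − (Σt)²)]
Numerator: 5×1556 − 113×67 = 209
Denominator: √[(13125 − 12769)(4925 − 4489)] = √[356 × 436] = 393.9746
r = 209 / 393.9746 ≈ 0.530

0.530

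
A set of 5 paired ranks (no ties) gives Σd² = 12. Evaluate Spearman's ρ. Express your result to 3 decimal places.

0.400

ρ = 1 − 6Σd² / [n(n²−1)] = 1 − 6×12 / (5×24)
  = 1 − 72/120 = 1 − 0.6000 ≈ 0.400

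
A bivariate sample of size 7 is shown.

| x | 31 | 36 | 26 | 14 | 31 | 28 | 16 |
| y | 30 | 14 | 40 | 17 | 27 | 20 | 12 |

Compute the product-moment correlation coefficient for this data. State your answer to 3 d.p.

n = 7, Σx = 182, Σy = 160, Σx² = 5130, Σy² = 4258, Σxy = 4301
nΣxy − ΣxΣy = 30107 − 29120 = 987
nΣx² − (Σx)² = 35910 − 33124 = 2786; nΣy² − (Σy)² = 29806 − 25600 = 4206
r = 987 / √(2786 × 4206) = 987 / 3423.1442 ≈ 0.288

0.288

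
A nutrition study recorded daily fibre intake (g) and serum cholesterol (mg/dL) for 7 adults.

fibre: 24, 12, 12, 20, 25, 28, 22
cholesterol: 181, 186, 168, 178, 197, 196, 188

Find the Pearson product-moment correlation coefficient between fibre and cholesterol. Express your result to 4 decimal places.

0.6920

n = 7, Σx = 143, Σy = 1294, Σx² = 3157, Σy² = 239834, Σxy = 26701
nΣxy − ΣxΣy = 186907 − 185042 = 1865
nΣx² − (Σx)² = 22099 − 20449 = 1650; nΣy² − (Σy)² = 1678838 − 1674436 = 4402
r = 1865 / √(1650 × 4402) = 1865 / 2695.0510 ≈ 0.6920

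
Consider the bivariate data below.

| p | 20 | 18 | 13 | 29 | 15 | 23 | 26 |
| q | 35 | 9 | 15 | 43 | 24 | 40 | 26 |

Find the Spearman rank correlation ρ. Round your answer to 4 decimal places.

0.7857

Rank p: 4, 3, 1, 7, 2, 5, 6
Rank q: 5, 1, 2, 7, 3, 6, 4
d = rank(p) − rank(q): -1, 2, -1, 0, -1, -1, 2; Σd² = 12
ρ = 1 − 6Σd² / [n(n²−1)] = 1 − 6×12 / (7×48) = 1 − 72/336 ≈ 0.7857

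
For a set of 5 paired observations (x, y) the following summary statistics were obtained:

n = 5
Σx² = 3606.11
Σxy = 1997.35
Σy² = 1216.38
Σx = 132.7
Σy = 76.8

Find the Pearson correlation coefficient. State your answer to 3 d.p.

-0.736

r = (nΣxy − ΣxΣy) / √[(nΣx² − (Σx)²)(nΣy² − (Σy)²)]
Numerator: 5×1997.35 − 132.7×76.8 = -204.61
Denominator: √[(18030.55 − 17609.29)(6081.9 − 5898.24)] = √[421.26 × 183.66] = 278.1521
r = -204.61 / 278.1521 ≈ -0.736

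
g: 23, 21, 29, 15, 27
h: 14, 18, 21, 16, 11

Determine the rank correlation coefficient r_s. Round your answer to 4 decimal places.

0.1000

Rank g: 3, 2, 5, 1, 4
Rank h: 2, 4, 5, 3, 1
d = rank(g) − rank(h): 1, -2, 0, -2, 3; Σd² = 18
ρ = 1 − 6Σd² / [n(n²−1)] = 1 − 6×18 / (5×24) = 1 − 108/120 ≈ 0.1000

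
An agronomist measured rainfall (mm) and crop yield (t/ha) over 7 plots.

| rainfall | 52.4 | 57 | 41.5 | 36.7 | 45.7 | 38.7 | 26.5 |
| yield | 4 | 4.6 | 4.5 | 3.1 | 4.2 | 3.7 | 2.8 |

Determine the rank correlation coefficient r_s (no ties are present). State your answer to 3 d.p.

Rank rainfall: 6, 7, 4, 2, 5, 3, 1
Rank yield: 4, 7, 6, 2, 5, 3, 1
d = rank(rainfall) − rank(yield): 2, 0, -2, 0, 0, 0, 0; Σd² = 8
ρ = 1 − 6Σd² / [n(n²−1)] = 1 − 6×8 / (7×48) = 1 − 48/336 ≈ 0.857

0.857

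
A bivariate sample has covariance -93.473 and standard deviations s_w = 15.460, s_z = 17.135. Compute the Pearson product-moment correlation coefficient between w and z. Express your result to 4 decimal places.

r = Cov(w,z) / (s_w · s_z) = -93.473 / (15.460 × 17.135)
  = -93.473 / 264.9071 ≈ -0.3529

-0.3529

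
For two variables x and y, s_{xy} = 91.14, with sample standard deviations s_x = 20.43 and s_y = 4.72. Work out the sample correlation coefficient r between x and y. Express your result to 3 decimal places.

r = Cov(x,y) / (s_x · s_y) = 91.14 / (20.43 × 4.72)
  = 91.14 / 96.4296 ≈ 0.945

0.945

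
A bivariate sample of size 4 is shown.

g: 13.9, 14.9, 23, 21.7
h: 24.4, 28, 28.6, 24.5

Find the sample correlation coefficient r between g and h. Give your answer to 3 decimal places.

n = 4, Σg = 73.5, Σh = 105.5, Σg² = 1415.11, Σh² = 2797.57, Σgh = 1945.81
nΣgh − ΣgΣh = 7783.24 − 7754.25 = 28.99
nΣg² − (Σg)² = 5660.44 − 5402.25 = 258.19; nΣh² − (Σh)² = 11190.28 − 11130.25 = 60.03
r = 28.99 / √(258.19 × 60.03) = 28.99 / 124.4956 ≈ 0.233

0.233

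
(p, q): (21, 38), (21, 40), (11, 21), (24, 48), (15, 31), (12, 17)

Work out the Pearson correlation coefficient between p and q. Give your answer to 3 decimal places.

n = 6, Σp = 104, Σq = 195, Σp² = 1948, Σq² = 7039, Σpq = 3690
nΣpq − ΣpΣq = 22140 − 20280 = 1860
nΣp² − (Σp)² = 11688 − 10816 = 872; nΣq² − (Σq)² = 42234 − 38025 = 4209
r = 1860 / √(872 × 4209) = 1860 / 1915.7891 ≈ 0.971

0.971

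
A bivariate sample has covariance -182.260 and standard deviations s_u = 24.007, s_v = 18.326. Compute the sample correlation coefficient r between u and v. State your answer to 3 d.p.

-0.414

r = Cov(u,v) / (s_u · s_v) = -182.260 / (24.007 × 18.326)
  = -182.260 / 439.9523 ≈ -0.414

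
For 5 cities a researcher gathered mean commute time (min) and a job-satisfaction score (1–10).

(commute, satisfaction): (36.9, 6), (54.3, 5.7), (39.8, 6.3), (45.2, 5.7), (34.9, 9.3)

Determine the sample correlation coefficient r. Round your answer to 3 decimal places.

n = 5, Σx = 211.1, Σy = 33, Σx² = 9155.19, Σy² = 227.16, Σxy = 1363.86
nΣxy − ΣxΣy = 6819.3 − 6966.3 = -147
nΣx² − (Σx)² = 45775.95 − 44563.21 = 1212.74; nΣy² − (Σy)² = 1135.8 − 1089 = 46.8
r = -147 / √(1212.74 × 46.8) = -147 / 238.2357 ≈ -0.617

-0.617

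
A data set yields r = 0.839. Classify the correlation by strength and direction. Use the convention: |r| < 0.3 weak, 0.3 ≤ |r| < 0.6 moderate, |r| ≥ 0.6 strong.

strong positive

r = 0.839 > 0 so the relationship is positive.
|r| = 0.839, which falls in the strong range.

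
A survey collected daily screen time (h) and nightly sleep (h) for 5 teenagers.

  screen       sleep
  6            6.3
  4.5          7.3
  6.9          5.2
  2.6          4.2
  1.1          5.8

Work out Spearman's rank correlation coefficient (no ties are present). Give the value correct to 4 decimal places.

0.1000

Rank screen: 4, 3, 5, 2, 1
Rank sleep: 4, 5, 2, 1, 3
d = rank(screen) − rank(sleep): 0, -2, 3, 1, -2; Σd² = 18
ρ = 1 − 6Σd² / [n(n²−1)] = 1 − 6×18 / (5×24) = 1 − 108/120 ≈ 0.1000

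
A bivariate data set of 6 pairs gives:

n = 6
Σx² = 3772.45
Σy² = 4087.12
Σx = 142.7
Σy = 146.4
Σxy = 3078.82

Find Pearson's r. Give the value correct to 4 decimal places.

-0.9129

r = (nΣxy − ΣxΣy) / √[(nΣx² − (Σx)²)(nΣy² − (Σy)²)]
Numerator: 6×3078.82 − 142.7×146.4 = -2418.36
Denominator: √[(22634.7 − 20363.29)(24522.72 − 21432.96)] = √[2271.41 × 3089.76] = 2649.1719
r = -2418.36 / 2649.1719 ≈ -0.9129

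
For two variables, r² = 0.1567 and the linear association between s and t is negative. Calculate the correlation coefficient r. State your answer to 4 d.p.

-0.3959

|r| = √0.1567 = 0.3959
The association is negative, so r = −0.3959.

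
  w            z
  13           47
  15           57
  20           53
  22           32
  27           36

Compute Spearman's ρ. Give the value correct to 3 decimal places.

Rank w: 1, 2, 3, 4, 5
Rank z: 3, 5, 4, 1, 2
d = rank(w) − rank(z): -2, -3, -1, 3, 3; Σd² = 32
ρ = 1 − 6Σd² / [n(n²−1)] = 1 − 6×32 / (5×24) = 1 − 192/120 ≈ -0.600

-0.600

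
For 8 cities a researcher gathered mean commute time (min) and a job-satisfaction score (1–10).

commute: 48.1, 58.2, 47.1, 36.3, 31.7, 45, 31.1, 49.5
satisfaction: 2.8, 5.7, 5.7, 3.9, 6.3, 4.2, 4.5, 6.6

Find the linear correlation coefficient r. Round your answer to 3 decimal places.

n = 8, Σx = 347, Σy = 39.7, Σx² = 15684.3, Σy² = 209.17, Σxy = 1731.82
nΣxy − ΣxΣy = 13854.56 − 13775.9 = 78.66
nΣx² − (Σx)² = 125474.4 − 120409 = 5065.4; nΣy² − (Σy)² = 1673.36 − 1576.09 = 97.27
r = 78.66 / √(5065.4 × 97.27) = 78.66 / 701.9341 ≈ 0.112

0.112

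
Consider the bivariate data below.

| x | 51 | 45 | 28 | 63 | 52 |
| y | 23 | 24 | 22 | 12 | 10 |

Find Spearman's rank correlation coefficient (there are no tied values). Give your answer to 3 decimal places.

-0.600

Rank x: 3, 2, 1, 5, 4
Rank y: 4, 5, 3, 2, 1
d = rank(x) − rank(y): -1, -3, -2, 3, 3; Σd² = 32
ρ = 1 − 6Σd² / [n(n²−1)] = 1 − 6×32 / (5×24) = 1 − 192/120 ≈ -0.600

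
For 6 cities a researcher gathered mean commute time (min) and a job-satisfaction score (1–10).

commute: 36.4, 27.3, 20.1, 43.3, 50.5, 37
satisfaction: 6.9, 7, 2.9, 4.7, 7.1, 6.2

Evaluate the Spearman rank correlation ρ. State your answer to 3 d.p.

0.429

Rank commute: 3, 2, 1, 5, 6, 4
Rank satisfaction: 4, 5, 1, 2, 6, 3
d = rank(commute) − rank(satisfaction): -1, -3, 0, 3, 0, 1; Σd² = 20
ρ = 1 − 6Σd² / [n(n²−1)] = 1 − 6×20 / (6×35) = 1 − 120/210 ≈ 0.429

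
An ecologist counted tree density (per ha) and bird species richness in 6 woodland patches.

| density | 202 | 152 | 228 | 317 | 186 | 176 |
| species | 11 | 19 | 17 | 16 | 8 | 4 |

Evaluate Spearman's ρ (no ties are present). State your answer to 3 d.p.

Rank density: 4, 1, 5, 6, 3, 2
Rank species: 3, 6, 5, 4, 2, 1
d = rank(density) − rank(species): 1, -5, 0, 2, 1, 1; Σd² = 32
ρ = 1 − 6Σd² / [n(n²−1)] = 1 − 6×32 / (6×35) = 1 − 192/210 ≈ 0.086

0.086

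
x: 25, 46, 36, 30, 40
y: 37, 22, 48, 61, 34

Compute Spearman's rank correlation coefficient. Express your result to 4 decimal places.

Rank x: 1, 5, 3, 2, 4
Rank y: 3, 1, 4, 5, 2
d = rank(x) − rank(y): -2, 4, -1, -3, 2; Σd² = 34
ρ = 1 − 6Σd² / [n(n²−1)] = 1 − 6×34 / (5×24) = 1 − 204/120 ≈ -0.7000

-0.7000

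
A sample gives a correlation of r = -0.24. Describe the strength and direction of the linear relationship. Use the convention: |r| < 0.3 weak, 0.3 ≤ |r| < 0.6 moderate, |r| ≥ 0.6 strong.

weak negative

r = -0.24 < 0 so the relationship is negative.
|r| = 0.24, which falls in the weak range.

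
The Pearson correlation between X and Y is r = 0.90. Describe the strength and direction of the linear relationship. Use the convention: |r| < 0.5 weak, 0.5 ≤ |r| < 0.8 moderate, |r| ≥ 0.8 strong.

r = 0.90 > 0 so the relationship is positive.
|r| = 0.90, which falls in the strong range.

strong positive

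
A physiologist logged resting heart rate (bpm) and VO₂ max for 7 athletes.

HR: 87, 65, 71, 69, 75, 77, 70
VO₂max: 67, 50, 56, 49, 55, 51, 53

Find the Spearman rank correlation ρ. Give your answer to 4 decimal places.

Rank HR: 7, 1, 4, 2, 5, 6, 3
Rank VO₂max: 7, 2, 6, 1, 5, 3, 4
d = rank(HR) − rank(VO₂max): 0, -1, -2, 1, 0, 3, -1; Σd² = 16
ρ = 1 − 6Σd² / [n(n²−1)] = 1 − 6×16 / (7×48) = 1 − 96/336 ≈ 0.7143

0.7143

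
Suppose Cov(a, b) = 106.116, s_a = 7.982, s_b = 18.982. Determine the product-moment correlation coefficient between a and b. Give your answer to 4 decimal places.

0.7004

r = Cov(a,b) / (s_a · s_b) = 106.116 / (7.982 × 18.982)
  = 106.116 / 151.5143 ≈ 0.7004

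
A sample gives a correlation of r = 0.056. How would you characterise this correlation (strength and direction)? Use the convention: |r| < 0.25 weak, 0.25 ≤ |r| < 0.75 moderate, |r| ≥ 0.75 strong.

r = 0.056 > 0 so the relationship is positive.
|r| = 0.056, which falls in the weak range.

weak positive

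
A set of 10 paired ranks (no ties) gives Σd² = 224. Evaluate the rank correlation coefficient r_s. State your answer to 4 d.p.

ρ = 1 − 6Σd² / [n(n²−1)] = 1 − 6×224 / (10×99)
  = 1 − 1344/990 = 1 − 1.35758 ≈ -0.3576

-0.3576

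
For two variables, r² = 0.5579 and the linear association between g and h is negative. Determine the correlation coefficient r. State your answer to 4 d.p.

|r| = √0.5579 = 0.7469
The association is negative, so r = −0.7469.

-0.7469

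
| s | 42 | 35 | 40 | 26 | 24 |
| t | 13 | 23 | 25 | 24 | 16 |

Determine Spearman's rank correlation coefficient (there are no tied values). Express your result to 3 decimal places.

-0.100

Rank s: 5, 3, 4, 2, 1
Rank t: 1, 3, 5, 4, 2
d = rank(s) − rank(t): 4, 0, -1, -2, -1; Σd² = 22
ρ = 1 − 6Σd² / [n(n²−1)] = 1 − 6×22 / (5×24) = 1 − 132/120 ≈ -0.100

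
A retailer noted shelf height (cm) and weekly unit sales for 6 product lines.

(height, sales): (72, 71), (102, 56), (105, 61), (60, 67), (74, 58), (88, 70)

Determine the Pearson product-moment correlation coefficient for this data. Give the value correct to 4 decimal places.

n = 6, Σx = 501, Σy = 383, Σx² = 43433, Σy² = 24651, Σxy = 31701
nΣxy − ΣxΣy = 190206 − 191883 = -1677
nΣx² − (Σx)² = 260598 − 251001 = 9597; nΣy² − (Σy)² = 147906 − 146689 = 1217
r = -1677 / √(9597 × 1217) = -1677 / 3417.5355 ≈ -0.4907

-0.4907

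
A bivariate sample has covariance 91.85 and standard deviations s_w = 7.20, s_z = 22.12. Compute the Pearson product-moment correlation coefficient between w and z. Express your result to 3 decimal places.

0.577

r = Cov(w,z) / (s_w · s_z) = 91.85 / (7.20 × 22.12)
  = 91.85 / 159.2640 ≈ 0.577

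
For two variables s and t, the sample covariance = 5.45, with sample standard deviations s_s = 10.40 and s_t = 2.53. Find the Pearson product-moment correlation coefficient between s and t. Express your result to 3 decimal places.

0.207

r = Cov(s,t) / (s_s · s_t) = 5.45 / (10.40 × 2.53)
  = 5.45 / 26.3120 ≈ 0.207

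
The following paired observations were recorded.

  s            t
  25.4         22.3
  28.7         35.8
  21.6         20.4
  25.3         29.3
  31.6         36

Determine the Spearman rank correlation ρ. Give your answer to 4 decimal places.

0.9000

Rank s: 3, 4, 1, 2, 5
Rank t: 2, 4, 1, 3, 5
d = rank(s) − rank(t): 1, 0, 0, -1, 0; Σd² = 2
ρ = 1 − 6Σd² / [n(n²−1)] = 1 − 6×2 / (5×24) = 1 − 12/120 ≈ 0.9000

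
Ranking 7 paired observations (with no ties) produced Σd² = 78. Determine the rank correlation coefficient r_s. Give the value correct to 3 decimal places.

-0.393

ρ = 1 − 6Σd² / [n(n²−1)] = 1 − 6×78 / (7×48)
  = 1 − 468/336 = 1 − 1.3929 ≈ -0.393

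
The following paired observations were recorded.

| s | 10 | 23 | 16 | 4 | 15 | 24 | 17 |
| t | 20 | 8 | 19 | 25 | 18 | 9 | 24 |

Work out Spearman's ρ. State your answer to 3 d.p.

-0.714

Rank s: 2, 6, 4, 1, 3, 7, 5
Rank t: 5, 1, 4, 7, 3, 2, 6
d = rank(s) − rank(t): -3, 5, 0, -6, 0, 5, -1; Σd² = 96
ρ = 1 − 6Σd² / [n(n²−1)] = 1 − 6×96 / (7×48) = 1 − 576/336 ≈ -0.714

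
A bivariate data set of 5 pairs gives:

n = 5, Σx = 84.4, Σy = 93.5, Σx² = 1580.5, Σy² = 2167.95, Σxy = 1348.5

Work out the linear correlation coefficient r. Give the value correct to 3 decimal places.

r = (nΣxy − ΣxΣy) / √[(nΣx² − (Σx)²)(nΣy² − (Σy)²)]
Numerator: 5×1348.5 − 84.4×93.5 = -1148.9
Denominator: √[(7902.5 − 7123.36)(10839.75 − 8742.25)] = √[779.14 × 2097.5] = 1278.3764
r = -1148.9 / 1278.3764 ≈ -0.899

-0.899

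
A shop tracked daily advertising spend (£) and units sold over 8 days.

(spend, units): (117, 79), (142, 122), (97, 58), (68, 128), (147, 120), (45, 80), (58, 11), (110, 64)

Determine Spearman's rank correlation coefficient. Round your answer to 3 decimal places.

Rank spend: 6, 7, 4, 3, 8, 1, 2, 5
Rank units: 4, 7, 2, 8, 6, 5, 1, 3
d = rank(spend) − rank(units): 2, 0, 2, -5, 2, -4, 1, 2; Σd² = 58
ρ = 1 − 6Σd² / [n(n²−1)] = 1 − 6×58 / (8×63) = 1 − 348/504 ≈ 0.310

0.310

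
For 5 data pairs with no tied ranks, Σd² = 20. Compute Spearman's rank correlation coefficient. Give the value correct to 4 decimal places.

0.0000

ρ = 1 − 6Σd² / [n(n²−1)] = 1 − 6×20 / (5×24)
  = 1 − 120/120 = 1 − 1.00000 ≈ 0.0000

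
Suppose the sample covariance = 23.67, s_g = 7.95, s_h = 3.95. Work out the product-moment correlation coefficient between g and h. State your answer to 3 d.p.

r = Cov(g,h) / (s_g · s_h) = 23.67 / (7.95 × 3.95)
  = 23.67 / 31.4025 ≈ 0.754

0.754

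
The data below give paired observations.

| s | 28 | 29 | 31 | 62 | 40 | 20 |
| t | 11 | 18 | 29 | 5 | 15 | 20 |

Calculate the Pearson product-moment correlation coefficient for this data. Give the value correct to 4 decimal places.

n = 6, Σs = 210, Σt = 98, Σs² = 8430, Σt² = 1936, Σst = 3039
nΣst − ΣsΣt = 18234 − 20580 = -2346
nΣs² − (Σs)² = 50580 − 44100 = 6480; nΣt² − (Σt)² = 11616 − 9604 = 2012
r = -2346 / √(6480 × 2012) = -2346 / 3610.7838 ≈ -0.6497

-0.6497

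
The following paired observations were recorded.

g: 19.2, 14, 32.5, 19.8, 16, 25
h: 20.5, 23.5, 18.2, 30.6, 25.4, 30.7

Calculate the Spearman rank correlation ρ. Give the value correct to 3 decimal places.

Rank g: 3, 1, 6, 4, 2, 5
Rank h: 2, 3, 1, 5, 4, 6
d = rank(g) − rank(h): 1, -2, 5, -1, -2, -1; Σd² = 36
ρ = 1 − 6Σd² / [n(n²−1)] = 1 − 6×36 / (6×35) = 1 − 216/210 ≈ -0.029

-0.029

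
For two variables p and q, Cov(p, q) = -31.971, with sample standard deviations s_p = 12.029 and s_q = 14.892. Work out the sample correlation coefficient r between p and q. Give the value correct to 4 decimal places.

r = Cov(p,q) / (s_p · s_q) = -31.971 / (12.029 × 14.892)
  = -31.971 / 179.1359 ≈ -0.1785

-0.1785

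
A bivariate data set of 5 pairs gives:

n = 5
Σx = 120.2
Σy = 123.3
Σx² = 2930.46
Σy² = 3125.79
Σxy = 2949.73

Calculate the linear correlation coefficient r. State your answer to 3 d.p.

-0.244

r = (nΣxy − ΣxΣy) / √[(nΣx² − (Σx)²)(nΣy² − (Σy)²)]
Numerator: 5×2949.73 − 120.2×123.3 = -72.01
Denominator: √[(14652.3 − 14448.04)(15628.95 − 15202.89)] = √[204.26 × 426.06] = 295.0034
r = -72.01 / 295.0034 ≈ -0.244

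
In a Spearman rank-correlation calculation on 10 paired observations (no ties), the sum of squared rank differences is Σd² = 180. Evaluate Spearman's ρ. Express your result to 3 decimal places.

ρ = 1 − 6Σd² / [n(n²−1)] = 1 − 6×180 / (10×99)
  = 1 − 1080/990 = 1 − 1.0909 ≈ -0.091

-0.091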